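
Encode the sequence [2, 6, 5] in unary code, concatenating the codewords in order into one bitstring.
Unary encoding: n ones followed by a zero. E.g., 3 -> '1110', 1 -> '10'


Encode each number as n ones followed by a terminating 0:
  2 -> 110 (3 bits)
  6 -> 1111110 (7 bits)
  5 -> 111110 (6 bits)
Total length = 3 + 7 + 6 = 16 bits.

Unary([2, 6, 5]) = 1101111110111110 (16 bits)


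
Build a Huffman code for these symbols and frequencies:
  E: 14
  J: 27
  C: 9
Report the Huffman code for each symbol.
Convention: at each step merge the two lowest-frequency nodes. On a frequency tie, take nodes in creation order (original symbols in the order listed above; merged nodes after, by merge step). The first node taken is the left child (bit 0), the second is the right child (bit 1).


Huffman tree construction:
Step 1: Merge C(9) + E(14) = 23
Step 2: Merge (C+E)(23) + J(27) = 50
Read each symbol's code off the tree from the root (left child = 0, right child = 1).

Codes:
  E: 01 (length 2)
  J: 1 (length 1)
  C: 00 (length 2)
Average code length: 73/50 = 1.4600 bits/symbol


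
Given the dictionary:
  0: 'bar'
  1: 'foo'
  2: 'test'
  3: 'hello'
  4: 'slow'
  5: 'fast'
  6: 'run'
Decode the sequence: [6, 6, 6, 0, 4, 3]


Look up each index in the dictionary:
  6 -> 'run'
  6 -> 'run'
  6 -> 'run'
  0 -> 'bar'
  4 -> 'slow'
  3 -> 'hello'

Decoded: "run run run bar slow hello"


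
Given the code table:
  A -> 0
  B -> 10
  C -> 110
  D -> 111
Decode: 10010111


Decoding:
10 -> B
0 -> A
10 -> B
111 -> D


Result: BABD


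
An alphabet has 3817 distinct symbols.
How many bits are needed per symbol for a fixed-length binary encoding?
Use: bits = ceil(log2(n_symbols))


log2(3817) = 11.8982
Bracket: 2^11 = 2048 < 3817 <= 2^12 = 4096
So ceil(log2(3817)) = 12

bits = ceil(log2(3817)) = ceil(11.8982) = 12 bits


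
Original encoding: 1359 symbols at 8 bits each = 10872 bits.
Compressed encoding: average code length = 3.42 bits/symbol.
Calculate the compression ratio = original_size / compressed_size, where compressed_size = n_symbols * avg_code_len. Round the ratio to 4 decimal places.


original_size = n_symbols * orig_bits = 1359 * 8 = 10872 bits
compressed_size = n_symbols * avg_code_len = 1359 * 3.42 = 4647.78 bits
ratio = original_size / compressed_size = 10872 / 4647.78 = 2.3392

Compression ratio = 2.3392


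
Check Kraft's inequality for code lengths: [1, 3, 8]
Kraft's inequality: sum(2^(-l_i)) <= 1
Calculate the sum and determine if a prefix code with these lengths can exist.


Sum = 2^(-1) + 2^(-3) + 2^(-8)
    = 0.5 + 0.125 + 0.00390625
    = 161/256 = 0.62890625
Since 0.62890625 <= 1, Kraft's inequality IS satisfied.
A prefix code with these lengths CAN exist.

Kraft sum = 0.62890625. Satisfied.


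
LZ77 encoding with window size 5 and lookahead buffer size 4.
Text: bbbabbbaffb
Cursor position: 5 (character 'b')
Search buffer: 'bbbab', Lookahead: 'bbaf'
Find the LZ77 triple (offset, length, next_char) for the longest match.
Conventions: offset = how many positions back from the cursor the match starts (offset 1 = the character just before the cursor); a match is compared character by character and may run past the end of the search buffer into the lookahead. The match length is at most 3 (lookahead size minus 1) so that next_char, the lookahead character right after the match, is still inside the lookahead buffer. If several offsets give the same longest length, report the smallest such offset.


Try each offset into the search buffer:
  offset=1 (pos 4, char 'b'): match length 2
  offset=2 (pos 3, char 'a'): match length 0
  offset=3 (pos 2, char 'b'): match length 1
  offset=4 (pos 1, char 'b'): match length 3
  offset=5 (pos 0, char 'b'): match length 2
Longest match has length 3 at offset 4.
next_char = character at position 5 + 3 = 8 -> 'f'

Best match: offset=4, length=3 (matching 'bba' starting at position 1)
LZ77 triple: (4, 3, 'f')


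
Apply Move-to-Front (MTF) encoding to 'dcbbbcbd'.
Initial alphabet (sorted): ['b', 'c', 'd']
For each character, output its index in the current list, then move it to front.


MTF encoding:
'd': index 2 in ['b', 'c', 'd'] -> ['d', 'b', 'c']
'c': index 2 in ['d', 'b', 'c'] -> ['c', 'd', 'b']
'b': index 2 in ['c', 'd', 'b'] -> ['b', 'c', 'd']
'b': index 0 in ['b', 'c', 'd'] -> ['b', 'c', 'd']
'b': index 0 in ['b', 'c', 'd'] -> ['b', 'c', 'd']
'c': index 1 in ['b', 'c', 'd'] -> ['c', 'b', 'd']
'b': index 1 in ['c', 'b', 'd'] -> ['b', 'c', 'd']
'd': index 2 in ['b', 'c', 'd'] -> ['d', 'b', 'c']


Output: [2, 2, 2, 0, 0, 1, 1, 2]


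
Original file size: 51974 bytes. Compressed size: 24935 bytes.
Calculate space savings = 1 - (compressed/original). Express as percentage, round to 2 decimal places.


ratio = compressed/original = 24935/51974 = 0.479759
savings = 1 - ratio = 1 - 0.479759 = 0.520241
as a percentage: 0.520241 * 100 = 52.02%

Space savings = 1 - 24935/51974 = 52.02%


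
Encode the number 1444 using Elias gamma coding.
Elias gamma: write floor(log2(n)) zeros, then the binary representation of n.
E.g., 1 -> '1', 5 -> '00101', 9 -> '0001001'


num_bits = floor(log2(1444)) + 1 = 11
leading_zeros = num_bits - 1 = 10
binary(1444) = 10110100100

Elias gamma(1444) = '0000000000' + '10110100100' = 000000000010110100100 (21 bits)


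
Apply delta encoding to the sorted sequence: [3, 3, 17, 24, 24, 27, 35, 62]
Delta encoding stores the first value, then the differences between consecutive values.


First value: 3
Deltas:
  3 - 3 = 0
  17 - 3 = 14
  24 - 17 = 7
  24 - 24 = 0
  27 - 24 = 3
  35 - 27 = 8
  62 - 35 = 27


Delta encoded: [3, 0, 14, 7, 0, 3, 8, 27]


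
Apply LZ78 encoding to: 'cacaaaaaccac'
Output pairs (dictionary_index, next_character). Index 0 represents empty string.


LZ78 encoding steps:
Dictionary: {0: ''}
Step 1: w='' (idx 0), next='c' -> output (0, 'c'), add 'c' as idx 1
Step 2: w='' (idx 0), next='a' -> output (0, 'a'), add 'a' as idx 2
Step 3: w='c' (idx 1), next='a' -> output (1, 'a'), add 'ca' as idx 3
Step 4: w='a' (idx 2), next='a' -> output (2, 'a'), add 'aa' as idx 4
Step 5: w='aa' (idx 4), next='c' -> output (4, 'c'), add 'aac' as idx 5
Step 6: w='ca' (idx 3), next='c' -> output (3, 'c'), add 'cac' as idx 6


Encoded: [(0, 'c'), (0, 'a'), (1, 'a'), (2, 'a'), (4, 'c'), (3, 'c')]


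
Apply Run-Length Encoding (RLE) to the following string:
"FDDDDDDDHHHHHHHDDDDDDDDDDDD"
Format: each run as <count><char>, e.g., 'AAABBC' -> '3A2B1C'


Scanning runs left to right:
  i=0: run of 'F' x 1 -> '1F'
  i=1: run of 'D' x 7 -> '7D'
  i=8: run of 'H' x 7 -> '7H'
  i=15: run of 'D' x 12 -> '12D'

RLE = 1F7D7H12D


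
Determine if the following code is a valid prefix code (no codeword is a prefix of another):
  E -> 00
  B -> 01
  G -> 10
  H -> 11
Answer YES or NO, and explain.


Checking each pair (does one codeword prefix another?):
  E='00' vs B='01': no prefix
  E='00' vs G='10': no prefix
  E='00' vs H='11': no prefix
  B='01' vs E='00': no prefix
  B='01' vs G='10': no prefix
  B='01' vs H='11': no prefix
  G='10' vs E='00': no prefix
  G='10' vs B='01': no prefix
  G='10' vs H='11': no prefix
  H='11' vs E='00': no prefix
  H='11' vs B='01': no prefix
  H='11' vs G='10': no prefix
No violation found over all pairs.

YES -- this is a valid prefix code. No codeword is a prefix of any other codeword.


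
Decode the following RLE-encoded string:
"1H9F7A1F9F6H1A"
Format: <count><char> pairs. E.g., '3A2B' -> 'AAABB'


Expanding each <count><char> pair:
  1H -> 'H'
  9F -> 'FFFFFFFFF'
  7A -> 'AAAAAAA'
  1F -> 'F'
  9F -> 'FFFFFFFFF'
  6H -> 'HHHHHH'
  1A -> 'A'

Decoded = HFFFFFFFFFAAAAAAAFFFFFFFFFFHHHHHHA


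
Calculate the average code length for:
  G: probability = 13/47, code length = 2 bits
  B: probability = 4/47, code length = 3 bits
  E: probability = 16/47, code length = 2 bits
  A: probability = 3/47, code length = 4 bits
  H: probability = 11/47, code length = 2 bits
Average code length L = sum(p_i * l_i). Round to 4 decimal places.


Weighted contributions p_i * l_i:
  G: (13/47) * 2 = 26/47
  B: (4/47) * 3 = 12/47
  E: (16/47) * 2 = 32/47
  A: (3/47) * 4 = 12/47
  H: (11/47) * 2 = 22/47
Sum = (26 + 12 + 32 + 12 + 22)/47 = 104/47

L = 104/47 = 2.2128 bits/symbol


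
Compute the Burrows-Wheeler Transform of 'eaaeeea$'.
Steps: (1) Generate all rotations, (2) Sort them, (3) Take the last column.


Rotations (sorted):
  0: $eaaeeea -> last char: a
  1: a$eaaeee -> last char: e
  2: aaeeea$e -> last char: e
  3: aeeea$ea -> last char: a
  4: ea$eaaee -> last char: e
  5: eaaeeea$ -> last char: $
  6: eea$eaae -> last char: e
  7: eeea$eaa -> last char: a


BWT = aeeae$ea


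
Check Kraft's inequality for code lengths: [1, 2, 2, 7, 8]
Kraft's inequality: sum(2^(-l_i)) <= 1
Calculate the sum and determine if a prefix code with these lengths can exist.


Sum = 2^(-1) + 2^(-2) + 2^(-2) + 2^(-7) + 2^(-8)
    = 0.5 + 0.25 + 0.25 + 0.0078125 + 0.00390625
    = 259/256 = 1.01171875
Since 1.01171875 > 1, Kraft's inequality is NOT satisfied.
A prefix code with these lengths CANNOT exist.

Kraft sum = 1.01171875. Not satisfied.


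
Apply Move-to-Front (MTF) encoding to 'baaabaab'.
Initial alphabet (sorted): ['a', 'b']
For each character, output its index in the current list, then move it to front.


MTF encoding:
'b': index 1 in ['a', 'b'] -> ['b', 'a']
'a': index 1 in ['b', 'a'] -> ['a', 'b']
'a': index 0 in ['a', 'b'] -> ['a', 'b']
'a': index 0 in ['a', 'b'] -> ['a', 'b']
'b': index 1 in ['a', 'b'] -> ['b', 'a']
'a': index 1 in ['b', 'a'] -> ['a', 'b']
'a': index 0 in ['a', 'b'] -> ['a', 'b']
'b': index 1 in ['a', 'b'] -> ['b', 'a']


Output: [1, 1, 0, 0, 1, 1, 0, 1]


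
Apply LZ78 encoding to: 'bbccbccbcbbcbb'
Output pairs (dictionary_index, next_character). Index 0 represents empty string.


LZ78 encoding steps:
Dictionary: {0: ''}
Step 1: w='' (idx 0), next='b' -> output (0, 'b'), add 'b' as idx 1
Step 2: w='b' (idx 1), next='c' -> output (1, 'c'), add 'bc' as idx 2
Step 3: w='' (idx 0), next='c' -> output (0, 'c'), add 'c' as idx 3
Step 4: w='bc' (idx 2), next='c' -> output (2, 'c'), add 'bcc' as idx 4
Step 5: w='bc' (idx 2), next='b' -> output (2, 'b'), add 'bcb' as idx 5
Step 6: w='bcb' (idx 5), next='b' -> output (5, 'b'), add 'bcbb' as idx 6


Encoded: [(0, 'b'), (1, 'c'), (0, 'c'), (2, 'c'), (2, 'b'), (5, 'b')]


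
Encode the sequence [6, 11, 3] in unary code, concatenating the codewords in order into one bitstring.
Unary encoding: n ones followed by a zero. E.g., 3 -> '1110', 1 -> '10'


Encode each number as n ones followed by a terminating 0:
  6 -> 1111110 (7 bits)
  11 -> 111111111110 (12 bits)
  3 -> 1110 (4 bits)
Total length = 7 + 12 + 4 = 23 bits.

Unary([6, 11, 3]) = 11111101111111111101110 (23 bits)


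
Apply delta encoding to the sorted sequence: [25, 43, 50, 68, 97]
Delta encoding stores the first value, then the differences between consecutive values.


First value: 25
Deltas:
  43 - 25 = 18
  50 - 43 = 7
  68 - 50 = 18
  97 - 68 = 29


Delta encoded: [25, 18, 7, 18, 29]


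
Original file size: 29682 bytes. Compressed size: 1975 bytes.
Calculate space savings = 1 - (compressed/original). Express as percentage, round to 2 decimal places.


ratio = compressed/original = 1975/29682 = 0.066539
savings = 1 - ratio = 1 - 0.066539 = 0.933461
as a percentage: 0.933461 * 100 = 93.35%

Space savings = 1 - 1975/29682 = 93.35%


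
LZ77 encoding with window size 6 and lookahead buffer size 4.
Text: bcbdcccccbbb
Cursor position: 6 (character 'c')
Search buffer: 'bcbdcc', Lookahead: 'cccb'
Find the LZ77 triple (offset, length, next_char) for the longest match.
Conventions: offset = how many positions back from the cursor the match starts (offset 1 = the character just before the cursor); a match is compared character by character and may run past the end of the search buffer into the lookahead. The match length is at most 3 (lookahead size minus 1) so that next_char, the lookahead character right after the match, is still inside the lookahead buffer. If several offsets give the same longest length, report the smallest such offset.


Try each offset into the search buffer:
  offset=1 (pos 5, char 'c'): match length 3
  offset=2 (pos 4, char 'c'): match length 3
  offset=3 (pos 3, char 'd'): match length 0
  offset=4 (pos 2, char 'b'): match length 0
  offset=5 (pos 1, char 'c'): match length 1
  offset=6 (pos 0, char 'b'): match length 0
Longest match has length 3, found at offsets 1, 2; take the smallest, offset 1.
next_char = character at position 6 + 3 = 9 -> 'b'

Best match: offset=1, length=3 (matching 'ccc' starting at position 5)
LZ77 triple: (1, 3, 'b')


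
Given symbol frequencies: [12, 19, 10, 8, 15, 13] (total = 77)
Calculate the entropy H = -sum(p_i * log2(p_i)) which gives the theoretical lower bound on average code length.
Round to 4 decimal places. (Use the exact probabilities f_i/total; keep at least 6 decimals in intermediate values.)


Per-symbol terms -p_i * log2(p_i) with p_i = f_i/77:
  p = 12/77 = 0.155844: log2(p) = -2.681824, -p*log2(p) = 0.417947
  p = 19/77 = 0.246753: log2(p) = -2.018859, -p*log2(p) = 0.498160
  p = 10/77 = 0.129870: log2(p) = -2.944858, -p*log2(p) = 0.382449
  p = 8/77 = 0.103896: log2(p) = -3.266787, -p*log2(p) = 0.339406
  p = 15/77 = 0.194805: log2(p) = -2.359896, -p*log2(p) = 0.459720
  p = 13/77 = 0.168831: log2(p) = -2.566347, -p*log2(p) = 0.433279
H = 0.417947 + 0.498160 + 0.382449 + 0.339406 + 0.459720 + 0.433279 = 2.530961

H = 2.531 bits/symbol


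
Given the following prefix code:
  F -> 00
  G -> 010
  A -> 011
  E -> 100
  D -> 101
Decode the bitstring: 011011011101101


Decoding step by step:
Bits 011 -> A
Bits 011 -> A
Bits 011 -> A
Bits 101 -> D
Bits 101 -> D


Decoded message: AAADD


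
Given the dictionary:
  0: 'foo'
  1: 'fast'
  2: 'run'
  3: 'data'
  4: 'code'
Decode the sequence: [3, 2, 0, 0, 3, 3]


Look up each index in the dictionary:
  3 -> 'data'
  2 -> 'run'
  0 -> 'foo'
  0 -> 'foo'
  3 -> 'data'
  3 -> 'data'

Decoded: "data run foo foo data data"


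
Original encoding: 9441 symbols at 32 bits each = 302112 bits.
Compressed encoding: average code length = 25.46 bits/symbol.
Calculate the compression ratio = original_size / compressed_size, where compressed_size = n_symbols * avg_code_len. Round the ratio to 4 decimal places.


original_size = n_symbols * orig_bits = 9441 * 32 = 302112 bits
compressed_size = n_symbols * avg_code_len = 9441 * 25.46 = 240367.86 bits
ratio = original_size / compressed_size = 302112 / 240367.86 = 1.2569

Compression ratio = 1.2569


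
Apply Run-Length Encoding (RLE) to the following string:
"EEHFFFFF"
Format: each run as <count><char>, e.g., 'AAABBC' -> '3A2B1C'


Scanning runs left to right:
  i=0: run of 'E' x 2 -> '2E'
  i=2: run of 'H' x 1 -> '1H'
  i=3: run of 'F' x 5 -> '5F'

RLE = 2E1H5F


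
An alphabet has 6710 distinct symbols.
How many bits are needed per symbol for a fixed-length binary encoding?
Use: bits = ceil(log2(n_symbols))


log2(6710) = 12.7121
Bracket: 2^12 = 4096 < 6710 <= 2^13 = 8192
So ceil(log2(6710)) = 13

bits = ceil(log2(6710)) = ceil(12.7121) = 13 bits


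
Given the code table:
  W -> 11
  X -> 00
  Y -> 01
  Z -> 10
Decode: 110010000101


Decoding:
11 -> W
00 -> X
10 -> Z
00 -> X
01 -> Y
01 -> Y


Result: WXZXYY


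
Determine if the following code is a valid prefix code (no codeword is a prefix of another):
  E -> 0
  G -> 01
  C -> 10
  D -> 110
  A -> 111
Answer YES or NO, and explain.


Checking each pair (does one codeword prefix another?):
  E='0' vs G='01': prefix -- VIOLATION

NO -- this is NOT a valid prefix code. E (0) is a prefix of G (01).


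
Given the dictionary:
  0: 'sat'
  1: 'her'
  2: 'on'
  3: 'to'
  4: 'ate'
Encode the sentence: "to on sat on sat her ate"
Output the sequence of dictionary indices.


Look up each word in the dictionary:
  'to' -> 3
  'on' -> 2
  'sat' -> 0
  'on' -> 2
  'sat' -> 0
  'her' -> 1
  'ate' -> 4

Encoded: [3, 2, 0, 2, 0, 1, 4]


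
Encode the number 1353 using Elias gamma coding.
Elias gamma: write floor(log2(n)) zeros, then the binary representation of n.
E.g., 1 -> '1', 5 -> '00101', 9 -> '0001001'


num_bits = floor(log2(1353)) + 1 = 11
leading_zeros = num_bits - 1 = 10
binary(1353) = 10101001001

Elias gamma(1353) = '0000000000' + '10101001001' = 000000000010101001001 (21 bits)


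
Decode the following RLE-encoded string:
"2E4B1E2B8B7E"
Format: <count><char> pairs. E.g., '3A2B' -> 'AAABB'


Expanding each <count><char> pair:
  2E -> 'EE'
  4B -> 'BBBB'
  1E -> 'E'
  2B -> 'BB'
  8B -> 'BBBBBBBB'
  7E -> 'EEEEEEE'

Decoded = EEBBBBEBBBBBBBBBBEEEEEEE


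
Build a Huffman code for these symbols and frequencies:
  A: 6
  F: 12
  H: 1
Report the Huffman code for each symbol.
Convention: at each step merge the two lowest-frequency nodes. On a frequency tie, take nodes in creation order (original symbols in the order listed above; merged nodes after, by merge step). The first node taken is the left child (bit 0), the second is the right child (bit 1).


Huffman tree construction:
Step 1: Merge H(1) + A(6) = 7
Step 2: Merge (H+A)(7) + F(12) = 19
Read each symbol's code off the tree from the root (left child = 0, right child = 1).

Codes:
  A: 01 (length 2)
  F: 1 (length 1)
  H: 00 (length 2)
Average code length: 26/19 = 1.3684 bits/symbol


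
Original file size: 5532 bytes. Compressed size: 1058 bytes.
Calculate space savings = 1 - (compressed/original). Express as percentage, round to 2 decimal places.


ratio = compressed/original = 1058/5532 = 0.191251
savings = 1 - ratio = 1 - 0.191251 = 0.808749
as a percentage: 0.808749 * 100 = 80.87%

Space savings = 1 - 1058/5532 = 80.87%


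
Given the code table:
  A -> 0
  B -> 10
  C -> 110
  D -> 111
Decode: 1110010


Decoding:
111 -> D
0 -> A
0 -> A
10 -> B


Result: DAAB


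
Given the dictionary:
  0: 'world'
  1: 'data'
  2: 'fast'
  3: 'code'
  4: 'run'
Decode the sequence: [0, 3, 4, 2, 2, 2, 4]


Look up each index in the dictionary:
  0 -> 'world'
  3 -> 'code'
  4 -> 'run'
  2 -> 'fast'
  2 -> 'fast'
  2 -> 'fast'
  4 -> 'run'

Decoded: "world code run fast fast fast run"


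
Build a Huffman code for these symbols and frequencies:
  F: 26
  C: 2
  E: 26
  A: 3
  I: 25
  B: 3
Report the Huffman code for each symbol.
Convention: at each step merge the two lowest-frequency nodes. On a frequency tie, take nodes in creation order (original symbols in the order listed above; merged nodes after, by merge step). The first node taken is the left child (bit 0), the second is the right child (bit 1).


Huffman tree construction:
Step 1: Merge C(2) + A(3) = 5
Step 2: Merge B(3) + (C+A)(5) = 8
Step 3: Merge (B+(C+A))(8) + I(25) = 33
Step 4: Merge F(26) + E(26) = 52
Step 5: Merge ((B+(C+A))+I)(33) + (F+E)(52) = 85
Read each symbol's code off the tree from the root (left child = 0, right child = 1).

Codes:
  F: 10 (length 2)
  C: 0010 (length 4)
  E: 11 (length 2)
  A: 0011 (length 4)
  I: 01 (length 2)
  B: 000 (length 3)
Average code length: 183/85 = 2.1529 bits/symbol


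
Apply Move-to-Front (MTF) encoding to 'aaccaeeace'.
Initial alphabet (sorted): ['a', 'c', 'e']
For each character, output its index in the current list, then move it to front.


MTF encoding:
'a': index 0 in ['a', 'c', 'e'] -> ['a', 'c', 'e']
'a': index 0 in ['a', 'c', 'e'] -> ['a', 'c', 'e']
'c': index 1 in ['a', 'c', 'e'] -> ['c', 'a', 'e']
'c': index 0 in ['c', 'a', 'e'] -> ['c', 'a', 'e']
'a': index 1 in ['c', 'a', 'e'] -> ['a', 'c', 'e']
'e': index 2 in ['a', 'c', 'e'] -> ['e', 'a', 'c']
'e': index 0 in ['e', 'a', 'c'] -> ['e', 'a', 'c']
'a': index 1 in ['e', 'a', 'c'] -> ['a', 'e', 'c']
'c': index 2 in ['a', 'e', 'c'] -> ['c', 'a', 'e']
'e': index 2 in ['c', 'a', 'e'] -> ['e', 'c', 'a']


Output: [0, 0, 1, 0, 1, 2, 0, 1, 2, 2]


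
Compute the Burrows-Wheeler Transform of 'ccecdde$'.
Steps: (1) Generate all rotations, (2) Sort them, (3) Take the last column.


Rotations (sorted):
  0: $ccecdde -> last char: e
  1: ccecdde$ -> last char: $
  2: cdde$cce -> last char: e
  3: cecdde$c -> last char: c
  4: dde$ccec -> last char: c
  5: de$ccecd -> last char: d
  6: e$ccecdd -> last char: d
  7: ecdde$cc -> last char: c


BWT = e$eccddc


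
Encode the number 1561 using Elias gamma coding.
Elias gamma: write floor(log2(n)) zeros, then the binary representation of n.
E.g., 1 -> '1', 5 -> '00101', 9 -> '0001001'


num_bits = floor(log2(1561)) + 1 = 11
leading_zeros = num_bits - 1 = 10
binary(1561) = 11000011001

Elias gamma(1561) = '0000000000' + '11000011001' = 000000000011000011001 (21 bits)


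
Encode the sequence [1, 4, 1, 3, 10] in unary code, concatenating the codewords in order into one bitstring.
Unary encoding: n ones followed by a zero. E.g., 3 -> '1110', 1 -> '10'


Encode each number as n ones followed by a terminating 0:
  1 -> 10 (2 bits)
  4 -> 11110 (5 bits)
  1 -> 10 (2 bits)
  3 -> 1110 (4 bits)
  10 -> 11111111110 (11 bits)
Total length = 2 + 5 + 2 + 4 + 11 = 24 bits.

Unary([1, 4, 1, 3, 10]) = 101111010111011111111110 (24 bits)


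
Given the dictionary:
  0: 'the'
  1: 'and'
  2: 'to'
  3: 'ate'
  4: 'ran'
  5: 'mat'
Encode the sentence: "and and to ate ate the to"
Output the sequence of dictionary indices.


Look up each word in the dictionary:
  'and' -> 1
  'and' -> 1
  'to' -> 2
  'ate' -> 3
  'ate' -> 3
  'the' -> 0
  'to' -> 2

Encoded: [1, 1, 2, 3, 3, 0, 2]


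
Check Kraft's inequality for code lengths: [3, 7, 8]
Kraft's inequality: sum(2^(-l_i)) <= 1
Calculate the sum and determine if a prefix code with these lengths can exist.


Sum = 2^(-3) + 2^(-7) + 2^(-8)
    = 0.125 + 0.0078125 + 0.00390625
    = 35/256 = 0.13671875
Since 0.13671875 <= 1, Kraft's inequality IS satisfied.
A prefix code with these lengths CAN exist.

Kraft sum = 0.13671875. Satisfied.


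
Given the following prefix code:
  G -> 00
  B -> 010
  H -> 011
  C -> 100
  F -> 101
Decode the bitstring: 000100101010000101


Decoding step by step:
Bits 00 -> G
Bits 010 -> B
Bits 010 -> B
Bits 101 -> F
Bits 00 -> G
Bits 00 -> G
Bits 101 -> F


Decoded message: GBBFGGF


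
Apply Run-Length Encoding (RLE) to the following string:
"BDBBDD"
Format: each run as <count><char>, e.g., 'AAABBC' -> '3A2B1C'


Scanning runs left to right:
  i=0: run of 'B' x 1 -> '1B'
  i=1: run of 'D' x 1 -> '1D'
  i=2: run of 'B' x 2 -> '2B'
  i=4: run of 'D' x 2 -> '2D'

RLE = 1B1D2B2D


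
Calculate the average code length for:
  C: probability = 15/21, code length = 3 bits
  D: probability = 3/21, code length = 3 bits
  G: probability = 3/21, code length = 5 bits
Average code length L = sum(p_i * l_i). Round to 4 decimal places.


Weighted contributions p_i * l_i:
  C: (15/21) * 3 = 45/21
  D: (3/21) * 3 = 9/21
  G: (3/21) * 5 = 15/21
Sum = (45 + 9 + 15)/21 = 69/21

L = 69/21 = 3.2857 bits/symbol


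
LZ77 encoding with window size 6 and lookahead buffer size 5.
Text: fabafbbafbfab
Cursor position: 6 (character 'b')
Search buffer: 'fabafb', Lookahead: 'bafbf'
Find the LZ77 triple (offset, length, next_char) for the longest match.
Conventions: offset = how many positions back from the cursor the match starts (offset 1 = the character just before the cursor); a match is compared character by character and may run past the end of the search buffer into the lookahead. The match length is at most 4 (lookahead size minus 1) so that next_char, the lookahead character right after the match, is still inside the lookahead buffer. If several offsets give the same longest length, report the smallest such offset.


Try each offset into the search buffer:
  offset=1 (pos 5, char 'b'): match length 1
  offset=2 (pos 4, char 'f'): match length 0
  offset=3 (pos 3, char 'a'): match length 0
  offset=4 (pos 2, char 'b'): match length 4
  offset=5 (pos 1, char 'a'): match length 0
  offset=6 (pos 0, char 'f'): match length 0
Longest match has length 4 at offset 4.
next_char = character at position 6 + 4 = 10 -> 'f'

Best match: offset=4, length=4 (matching 'bafb' starting at position 2)
LZ77 triple: (4, 4, 'f')


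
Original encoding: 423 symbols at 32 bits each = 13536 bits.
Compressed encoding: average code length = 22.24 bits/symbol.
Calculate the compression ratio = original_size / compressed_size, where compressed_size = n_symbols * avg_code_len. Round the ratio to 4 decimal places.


original_size = n_symbols * orig_bits = 423 * 32 = 13536 bits
compressed_size = n_symbols * avg_code_len = 423 * 22.24 = 9407.52 bits
ratio = original_size / compressed_size = 13536 / 9407.52 = 1.4388

Compression ratio = 1.4388


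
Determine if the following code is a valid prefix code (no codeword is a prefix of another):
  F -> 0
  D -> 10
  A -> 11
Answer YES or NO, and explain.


Checking each pair (does one codeword prefix another?):
  F='0' vs D='10': no prefix
  F='0' vs A='11': no prefix
  D='10' vs F='0': no prefix
  D='10' vs A='11': no prefix
  A='11' vs F='0': no prefix
  A='11' vs D='10': no prefix
No violation found over all pairs.

YES -- this is a valid prefix code. No codeword is a prefix of any other codeword.


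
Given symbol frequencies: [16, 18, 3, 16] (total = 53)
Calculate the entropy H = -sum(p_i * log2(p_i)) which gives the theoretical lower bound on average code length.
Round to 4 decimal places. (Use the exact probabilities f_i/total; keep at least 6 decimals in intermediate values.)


Per-symbol terms -p_i * log2(p_i) with p_i = f_i/53:
  p = 16/53 = 0.301887: log2(p) = -1.727920, -p*log2(p) = 0.521636
  p = 18/53 = 0.339623: log2(p) = -1.557995, -p*log2(p) = 0.529131
  p = 3/53 = 0.056604: log2(p) = -4.142958, -p*log2(p) = 0.234507
  p = 16/53 = 0.301887: log2(p) = -1.727920, -p*log2(p) = 0.521636
H = 0.521636 + 0.529131 + 0.234507 + 0.521636 = 1.806910

H = 1.8069 bits/symbol


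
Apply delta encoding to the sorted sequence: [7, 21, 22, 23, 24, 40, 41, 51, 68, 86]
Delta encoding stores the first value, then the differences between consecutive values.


First value: 7
Deltas:
  21 - 7 = 14
  22 - 21 = 1
  23 - 22 = 1
  24 - 23 = 1
  40 - 24 = 16
  41 - 40 = 1
  51 - 41 = 10
  68 - 51 = 17
  86 - 68 = 18


Delta encoded: [7, 14, 1, 1, 1, 16, 1, 10, 17, 18]


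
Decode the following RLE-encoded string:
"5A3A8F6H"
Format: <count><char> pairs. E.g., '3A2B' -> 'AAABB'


Expanding each <count><char> pair:
  5A -> 'AAAAA'
  3A -> 'AAA'
  8F -> 'FFFFFFFF'
  6H -> 'HHHHHH'

Decoded = AAAAAAAAFFFFFFFFHHHHHH


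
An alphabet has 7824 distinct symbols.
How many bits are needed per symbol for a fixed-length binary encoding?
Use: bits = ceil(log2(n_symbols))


log2(7824) = 12.9337
Bracket: 2^12 = 4096 < 7824 <= 2^13 = 8192
So ceil(log2(7824)) = 13

bits = ceil(log2(7824)) = ceil(12.9337) = 13 bits


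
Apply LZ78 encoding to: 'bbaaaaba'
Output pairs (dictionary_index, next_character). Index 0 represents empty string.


LZ78 encoding steps:
Dictionary: {0: ''}
Step 1: w='' (idx 0), next='b' -> output (0, 'b'), add 'b' as idx 1
Step 2: w='b' (idx 1), next='a' -> output (1, 'a'), add 'ba' as idx 2
Step 3: w='' (idx 0), next='a' -> output (0, 'a'), add 'a' as idx 3
Step 4: w='a' (idx 3), next='a' -> output (3, 'a'), add 'aa' as idx 4
Step 5: w='ba' (idx 2), end of input -> output (2, '')


Encoded: [(0, 'b'), (1, 'a'), (0, 'a'), (3, 'a'), (2, '')]


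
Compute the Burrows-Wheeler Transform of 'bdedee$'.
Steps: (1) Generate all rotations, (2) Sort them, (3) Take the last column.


Rotations (sorted):
  0: $bdedee -> last char: e
  1: bdedee$ -> last char: $
  2: dedee$b -> last char: b
  3: dee$bde -> last char: e
  4: e$bdede -> last char: e
  5: edee$bd -> last char: d
  6: ee$bded -> last char: d


BWT = e$beedd


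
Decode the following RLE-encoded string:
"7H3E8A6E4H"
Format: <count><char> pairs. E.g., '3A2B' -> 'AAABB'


Expanding each <count><char> pair:
  7H -> 'HHHHHHH'
  3E -> 'EEE'
  8A -> 'AAAAAAAA'
  6E -> 'EEEEEE'
  4H -> 'HHHH'

Decoded = HHHHHHHEEEAAAAAAAAEEEEEEHHHH


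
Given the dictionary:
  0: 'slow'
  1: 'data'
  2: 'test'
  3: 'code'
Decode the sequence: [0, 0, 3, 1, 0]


Look up each index in the dictionary:
  0 -> 'slow'
  0 -> 'slow'
  3 -> 'code'
  1 -> 'data'
  0 -> 'slow'

Decoded: "slow slow code data slow"


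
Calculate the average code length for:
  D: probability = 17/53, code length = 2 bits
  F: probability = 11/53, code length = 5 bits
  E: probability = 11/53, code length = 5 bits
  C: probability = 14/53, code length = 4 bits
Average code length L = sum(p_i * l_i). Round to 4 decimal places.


Weighted contributions p_i * l_i:
  D: (17/53) * 2 = 34/53
  F: (11/53) * 5 = 55/53
  E: (11/53) * 5 = 55/53
  C: (14/53) * 4 = 56/53
Sum = (34 + 55 + 55 + 56)/53 = 200/53

L = 200/53 = 3.7736 bits/symbol


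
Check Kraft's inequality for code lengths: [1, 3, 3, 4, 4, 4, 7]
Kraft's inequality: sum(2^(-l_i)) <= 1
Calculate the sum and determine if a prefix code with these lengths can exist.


Sum = 2^(-1) + 2^(-3) + 2^(-3) + 2^(-4) + 2^(-4) + 2^(-4) + 2^(-7)
    = 0.5 + 0.125 + 0.125 + 0.0625 + 0.0625 + 0.0625 + 0.0078125
    = 121/128 = 0.9453125
Since 0.9453125 <= 1, Kraft's inequality IS satisfied.
A prefix code with these lengths CAN exist.

Kraft sum = 0.9453125. Satisfied.


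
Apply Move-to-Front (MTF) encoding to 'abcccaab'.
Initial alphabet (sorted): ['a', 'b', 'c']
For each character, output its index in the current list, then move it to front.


MTF encoding:
'a': index 0 in ['a', 'b', 'c'] -> ['a', 'b', 'c']
'b': index 1 in ['a', 'b', 'c'] -> ['b', 'a', 'c']
'c': index 2 in ['b', 'a', 'c'] -> ['c', 'b', 'a']
'c': index 0 in ['c', 'b', 'a'] -> ['c', 'b', 'a']
'c': index 0 in ['c', 'b', 'a'] -> ['c', 'b', 'a']
'a': index 2 in ['c', 'b', 'a'] -> ['a', 'c', 'b']
'a': index 0 in ['a', 'c', 'b'] -> ['a', 'c', 'b']
'b': index 2 in ['a', 'c', 'b'] -> ['b', 'a', 'c']


Output: [0, 1, 2, 0, 0, 2, 0, 2]


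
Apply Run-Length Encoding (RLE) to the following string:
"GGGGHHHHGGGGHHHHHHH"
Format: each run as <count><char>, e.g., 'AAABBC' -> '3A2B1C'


Scanning runs left to right:
  i=0: run of 'G' x 4 -> '4G'
  i=4: run of 'H' x 4 -> '4H'
  i=8: run of 'G' x 4 -> '4G'
  i=12: run of 'H' x 7 -> '7H'

RLE = 4G4H4G7H


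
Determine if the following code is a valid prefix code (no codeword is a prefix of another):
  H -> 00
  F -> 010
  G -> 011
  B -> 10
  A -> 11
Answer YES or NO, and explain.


Checking each pair (does one codeword prefix another?):
  H='00' vs F='010': no prefix
  H='00' vs G='011': no prefix
  H='00' vs B='10': no prefix
  H='00' vs A='11': no prefix
  F='010' vs H='00': no prefix
  F='010' vs G='011': no prefix
  F='010' vs B='10': no prefix
  F='010' vs A='11': no prefix
  G='011' vs H='00': no prefix
  G='011' vs F='010': no prefix
  G='011' vs B='10': no prefix
  G='011' vs A='11': no prefix
  B='10' vs H='00': no prefix
  B='10' vs F='010': no prefix
  B='10' vs G='011': no prefix
  B='10' vs A='11': no prefix
  A='11' vs H='00': no prefix
  A='11' vs F='010': no prefix
  A='11' vs G='011': no prefix
  A='11' vs B='10': no prefix
No violation found over all pairs.

YES -- this is a valid prefix code. No codeword is a prefix of any other codeword.


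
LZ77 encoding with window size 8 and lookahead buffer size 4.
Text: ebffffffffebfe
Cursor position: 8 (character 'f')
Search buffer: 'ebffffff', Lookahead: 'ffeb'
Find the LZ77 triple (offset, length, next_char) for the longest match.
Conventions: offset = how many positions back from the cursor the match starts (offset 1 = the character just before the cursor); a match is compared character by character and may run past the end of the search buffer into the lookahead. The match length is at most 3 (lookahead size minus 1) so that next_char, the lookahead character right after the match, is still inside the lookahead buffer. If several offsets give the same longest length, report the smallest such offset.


Try each offset into the search buffer:
  offset=1 (pos 7, char 'f'): match length 2
  offset=2 (pos 6, char 'f'): match length 2
  offset=3 (pos 5, char 'f'): match length 2
  offset=4 (pos 4, char 'f'): match length 2
  offset=5 (pos 3, char 'f'): match length 2
  offset=6 (pos 2, char 'f'): match length 2
  offset=7 (pos 1, char 'b'): match length 0
  offset=8 (pos 0, char 'e'): match length 0
Longest match has length 2, found at offsets 1, 2, 3, 4, 5, 6; take the smallest, offset 1.
next_char = character at position 8 + 2 = 10 -> 'e'

Best match: offset=1, length=2 (matching 'ff' starting at position 7)
LZ77 triple: (1, 2, 'e')


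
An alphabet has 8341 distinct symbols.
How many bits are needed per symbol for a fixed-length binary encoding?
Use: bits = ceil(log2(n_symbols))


log2(8341) = 13.026
Bracket: 2^13 = 8192 < 8341 <= 2^14 = 16384
So ceil(log2(8341)) = 14

bits = ceil(log2(8341)) = ceil(13.026) = 14 bits


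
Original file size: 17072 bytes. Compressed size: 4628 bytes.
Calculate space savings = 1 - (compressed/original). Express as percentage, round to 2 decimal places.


ratio = compressed/original = 4628/17072 = 0.271087
savings = 1 - ratio = 1 - 0.271087 = 0.728913
as a percentage: 0.728913 * 100 = 72.89%

Space savings = 1 - 4628/17072 = 72.89%


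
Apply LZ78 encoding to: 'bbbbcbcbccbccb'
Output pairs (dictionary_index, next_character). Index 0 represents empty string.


LZ78 encoding steps:
Dictionary: {0: ''}
Step 1: w='' (idx 0), next='b' -> output (0, 'b'), add 'b' as idx 1
Step 2: w='b' (idx 1), next='b' -> output (1, 'b'), add 'bb' as idx 2
Step 3: w='b' (idx 1), next='c' -> output (1, 'c'), add 'bc' as idx 3
Step 4: w='bc' (idx 3), next='b' -> output (3, 'b'), add 'bcb' as idx 4
Step 5: w='' (idx 0), next='c' -> output (0, 'c'), add 'c' as idx 5
Step 6: w='c' (idx 5), next='b' -> output (5, 'b'), add 'cb' as idx 6
Step 7: w='c' (idx 5), next='c' -> output (5, 'c'), add 'cc' as idx 7
Step 8: w='b' (idx 1), end of input -> output (1, '')


Encoded: [(0, 'b'), (1, 'b'), (1, 'c'), (3, 'b'), (0, 'c'), (5, 'b'), (5, 'c'), (1, '')]


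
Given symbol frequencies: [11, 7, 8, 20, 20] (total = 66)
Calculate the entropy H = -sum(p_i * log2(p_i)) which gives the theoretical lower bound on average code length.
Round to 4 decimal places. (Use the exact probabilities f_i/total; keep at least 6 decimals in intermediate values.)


Per-symbol terms -p_i * log2(p_i) with p_i = f_i/66:
  p = 11/66 = 0.166667: log2(p) = -2.584963, -p*log2(p) = 0.430827
  p = 7/66 = 0.106061: log2(p) = -3.237039, -p*log2(p) = 0.343322
  p = 8/66 = 0.121212: log2(p) = -3.044394, -p*log2(p) = 0.369017
  p = 20/66 = 0.303030: log2(p) = -1.722466, -p*log2(p) = 0.521959
  p = 20/66 = 0.303030: log2(p) = -1.722466, -p*log2(p) = 0.521959
H = 0.430827 + 0.343322 + 0.369017 + 0.521959 + 0.521959 = 2.187084

H = 2.1871 bits/symbol


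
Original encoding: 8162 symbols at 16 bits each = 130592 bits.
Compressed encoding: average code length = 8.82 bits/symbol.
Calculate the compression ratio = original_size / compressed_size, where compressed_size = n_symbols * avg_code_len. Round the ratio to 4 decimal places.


original_size = n_symbols * orig_bits = 8162 * 16 = 130592 bits
compressed_size = n_symbols * avg_code_len = 8162 * 8.82 = 71988.84 bits
ratio = original_size / compressed_size = 130592 / 71988.84 = 1.8141

Compression ratio = 1.8141


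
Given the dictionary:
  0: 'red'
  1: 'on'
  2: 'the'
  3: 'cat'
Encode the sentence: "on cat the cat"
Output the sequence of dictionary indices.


Look up each word in the dictionary:
  'on' -> 1
  'cat' -> 3
  'the' -> 2
  'cat' -> 3

Encoded: [1, 3, 2, 3]


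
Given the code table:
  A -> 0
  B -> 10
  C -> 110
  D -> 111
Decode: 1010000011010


Decoding:
10 -> B
10 -> B
0 -> A
0 -> A
0 -> A
0 -> A
110 -> C
10 -> B


Result: BBAAAACB


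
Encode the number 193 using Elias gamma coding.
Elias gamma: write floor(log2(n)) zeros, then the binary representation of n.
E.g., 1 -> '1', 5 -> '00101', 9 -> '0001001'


num_bits = floor(log2(193)) + 1 = 8
leading_zeros = num_bits - 1 = 7
binary(193) = 11000001

Elias gamma(193) = '0000000' + '11000001' = 000000011000001 (15 bits)


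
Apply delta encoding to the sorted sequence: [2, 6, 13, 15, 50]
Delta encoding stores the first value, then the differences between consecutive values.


First value: 2
Deltas:
  6 - 2 = 4
  13 - 6 = 7
  15 - 13 = 2
  50 - 15 = 35


Delta encoded: [2, 4, 7, 2, 35]


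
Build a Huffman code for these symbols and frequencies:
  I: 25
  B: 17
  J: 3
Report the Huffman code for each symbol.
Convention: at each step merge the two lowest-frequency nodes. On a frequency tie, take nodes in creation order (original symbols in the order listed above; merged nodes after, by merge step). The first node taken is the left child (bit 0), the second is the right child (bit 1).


Huffman tree construction:
Step 1: Merge J(3) + B(17) = 20
Step 2: Merge (J+B)(20) + I(25) = 45
Read each symbol's code off the tree from the root (left child = 0, right child = 1).

Codes:
  I: 1 (length 1)
  B: 01 (length 2)
  J: 00 (length 2)
Average code length: 65/45 = 1.4444 bits/symbol


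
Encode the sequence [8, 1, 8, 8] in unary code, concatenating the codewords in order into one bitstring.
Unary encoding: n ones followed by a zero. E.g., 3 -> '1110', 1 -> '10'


Encode each number as n ones followed by a terminating 0:
  8 -> 111111110 (9 bits)
  1 -> 10 (2 bits)
  8 -> 111111110 (9 bits)
  8 -> 111111110 (9 bits)
Total length = 9 + 2 + 9 + 9 = 29 bits.

Unary([8, 1, 8, 8]) = 11111111010111111110111111110 (29 bits)


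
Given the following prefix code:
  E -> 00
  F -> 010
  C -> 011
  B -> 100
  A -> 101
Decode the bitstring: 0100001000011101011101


Decoding step by step:
Bits 010 -> F
Bits 00 -> E
Bits 010 -> F
Bits 00 -> E
Bits 011 -> C
Bits 101 -> A
Bits 011 -> C
Bits 101 -> A


Decoded message: FEFECACA


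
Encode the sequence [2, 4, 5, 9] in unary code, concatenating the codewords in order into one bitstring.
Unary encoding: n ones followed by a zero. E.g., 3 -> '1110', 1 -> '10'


Encode each number as n ones followed by a terminating 0:
  2 -> 110 (3 bits)
  4 -> 11110 (5 bits)
  5 -> 111110 (6 bits)
  9 -> 1111111110 (10 bits)
Total length = 3 + 5 + 6 + 10 = 24 bits.

Unary([2, 4, 5, 9]) = 110111101111101111111110 (24 bits)


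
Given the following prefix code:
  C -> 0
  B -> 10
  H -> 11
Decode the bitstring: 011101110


Decoding step by step:
Bits 0 -> C
Bits 11 -> H
Bits 10 -> B
Bits 11 -> H
Bits 10 -> B


Decoded message: CHBHB


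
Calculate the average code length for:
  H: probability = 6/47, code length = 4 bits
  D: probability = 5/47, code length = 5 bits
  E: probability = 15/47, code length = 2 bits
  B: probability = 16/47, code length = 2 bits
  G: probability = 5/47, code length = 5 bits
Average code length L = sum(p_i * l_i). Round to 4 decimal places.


Weighted contributions p_i * l_i:
  H: (6/47) * 4 = 24/47
  D: (5/47) * 5 = 25/47
  E: (15/47) * 2 = 30/47
  B: (16/47) * 2 = 32/47
  G: (5/47) * 5 = 25/47
Sum = (24 + 25 + 30 + 32 + 25)/47 = 136/47

L = 136/47 = 2.8936 bits/symbol


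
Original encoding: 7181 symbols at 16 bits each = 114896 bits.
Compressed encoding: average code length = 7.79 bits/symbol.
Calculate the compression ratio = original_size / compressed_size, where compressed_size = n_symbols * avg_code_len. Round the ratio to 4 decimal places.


original_size = n_symbols * orig_bits = 7181 * 16 = 114896 bits
compressed_size = n_symbols * avg_code_len = 7181 * 7.79 = 55939.99 bits
ratio = original_size / compressed_size = 114896 / 55939.99 = 2.0539

Compression ratio = 2.0539


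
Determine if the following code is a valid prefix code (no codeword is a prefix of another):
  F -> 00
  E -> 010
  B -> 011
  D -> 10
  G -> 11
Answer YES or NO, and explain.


Checking each pair (does one codeword prefix another?):
  F='00' vs E='010': no prefix
  F='00' vs B='011': no prefix
  F='00' vs D='10': no prefix
  F='00' vs G='11': no prefix
  E='010' vs F='00': no prefix
  E='010' vs B='011': no prefix
  E='010' vs D='10': no prefix
  E='010' vs G='11': no prefix
  B='011' vs F='00': no prefix
  B='011' vs E='010': no prefix
  B='011' vs D='10': no prefix
  B='011' vs G='11': no prefix
  D='10' vs F='00': no prefix
  D='10' vs E='010': no prefix
  D='10' vs B='011': no prefix
  D='10' vs G='11': no prefix
  G='11' vs F='00': no prefix
  G='11' vs E='010': no prefix
  G='11' vs B='011': no prefix
  G='11' vs D='10': no prefix
No violation found over all pairs.

YES -- this is a valid prefix code. No codeword is a prefix of any other codeword.
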